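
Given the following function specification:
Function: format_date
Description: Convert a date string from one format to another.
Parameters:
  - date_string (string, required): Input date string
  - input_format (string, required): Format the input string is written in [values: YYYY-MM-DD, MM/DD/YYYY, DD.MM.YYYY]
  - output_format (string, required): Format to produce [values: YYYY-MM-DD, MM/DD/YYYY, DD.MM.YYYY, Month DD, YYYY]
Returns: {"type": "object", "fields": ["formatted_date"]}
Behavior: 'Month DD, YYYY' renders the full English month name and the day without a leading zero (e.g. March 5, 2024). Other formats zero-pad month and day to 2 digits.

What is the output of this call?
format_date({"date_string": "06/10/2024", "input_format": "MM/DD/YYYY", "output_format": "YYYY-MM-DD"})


Parse '06/10/2024' as MM/DD/YYYY: year=2024, month=6, day=10
Render as YYYY-MM-DD: 2024-06-10
Output:
{"formatted_date": "2024-06-10"}


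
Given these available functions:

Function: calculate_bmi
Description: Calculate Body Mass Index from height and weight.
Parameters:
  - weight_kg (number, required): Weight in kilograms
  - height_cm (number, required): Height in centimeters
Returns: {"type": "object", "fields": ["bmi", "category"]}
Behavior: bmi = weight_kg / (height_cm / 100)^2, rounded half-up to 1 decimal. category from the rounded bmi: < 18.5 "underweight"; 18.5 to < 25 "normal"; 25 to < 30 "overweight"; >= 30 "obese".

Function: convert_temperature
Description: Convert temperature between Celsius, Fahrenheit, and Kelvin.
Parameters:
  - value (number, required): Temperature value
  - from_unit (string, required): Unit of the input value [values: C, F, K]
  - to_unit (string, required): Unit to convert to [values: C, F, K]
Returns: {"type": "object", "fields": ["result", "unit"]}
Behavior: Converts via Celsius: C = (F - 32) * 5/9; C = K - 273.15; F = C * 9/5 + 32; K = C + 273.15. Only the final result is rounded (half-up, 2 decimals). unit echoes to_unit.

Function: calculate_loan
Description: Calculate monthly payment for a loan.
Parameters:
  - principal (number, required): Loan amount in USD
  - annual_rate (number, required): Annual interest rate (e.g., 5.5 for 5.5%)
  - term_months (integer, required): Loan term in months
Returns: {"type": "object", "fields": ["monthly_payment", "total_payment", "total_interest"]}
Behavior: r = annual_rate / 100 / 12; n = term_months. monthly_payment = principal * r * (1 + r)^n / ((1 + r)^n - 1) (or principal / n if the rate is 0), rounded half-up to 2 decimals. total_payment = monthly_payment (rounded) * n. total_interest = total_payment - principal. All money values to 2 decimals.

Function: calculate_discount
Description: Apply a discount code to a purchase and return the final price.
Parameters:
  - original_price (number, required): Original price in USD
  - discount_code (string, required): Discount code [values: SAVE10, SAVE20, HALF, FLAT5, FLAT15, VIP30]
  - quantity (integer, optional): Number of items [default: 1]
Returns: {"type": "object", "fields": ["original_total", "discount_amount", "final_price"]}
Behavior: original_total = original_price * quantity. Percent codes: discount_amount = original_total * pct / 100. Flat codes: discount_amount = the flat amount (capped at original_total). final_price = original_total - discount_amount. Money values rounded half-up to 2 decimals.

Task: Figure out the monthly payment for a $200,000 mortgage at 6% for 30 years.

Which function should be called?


The task needs a function whose description is: Calculate monthly payment for a loan.
calculate_loan


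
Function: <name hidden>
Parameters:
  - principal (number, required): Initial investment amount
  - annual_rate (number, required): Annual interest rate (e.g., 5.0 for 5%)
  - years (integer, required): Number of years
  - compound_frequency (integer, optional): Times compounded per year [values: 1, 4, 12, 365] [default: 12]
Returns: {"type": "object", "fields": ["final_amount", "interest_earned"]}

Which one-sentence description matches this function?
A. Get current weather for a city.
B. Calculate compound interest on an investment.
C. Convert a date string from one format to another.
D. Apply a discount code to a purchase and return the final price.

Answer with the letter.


Parameters principal, annual_rate, years, compound_frequency and return ["final_amount", "interest_earned"] fit: Calculate compound interest on an investment.
B


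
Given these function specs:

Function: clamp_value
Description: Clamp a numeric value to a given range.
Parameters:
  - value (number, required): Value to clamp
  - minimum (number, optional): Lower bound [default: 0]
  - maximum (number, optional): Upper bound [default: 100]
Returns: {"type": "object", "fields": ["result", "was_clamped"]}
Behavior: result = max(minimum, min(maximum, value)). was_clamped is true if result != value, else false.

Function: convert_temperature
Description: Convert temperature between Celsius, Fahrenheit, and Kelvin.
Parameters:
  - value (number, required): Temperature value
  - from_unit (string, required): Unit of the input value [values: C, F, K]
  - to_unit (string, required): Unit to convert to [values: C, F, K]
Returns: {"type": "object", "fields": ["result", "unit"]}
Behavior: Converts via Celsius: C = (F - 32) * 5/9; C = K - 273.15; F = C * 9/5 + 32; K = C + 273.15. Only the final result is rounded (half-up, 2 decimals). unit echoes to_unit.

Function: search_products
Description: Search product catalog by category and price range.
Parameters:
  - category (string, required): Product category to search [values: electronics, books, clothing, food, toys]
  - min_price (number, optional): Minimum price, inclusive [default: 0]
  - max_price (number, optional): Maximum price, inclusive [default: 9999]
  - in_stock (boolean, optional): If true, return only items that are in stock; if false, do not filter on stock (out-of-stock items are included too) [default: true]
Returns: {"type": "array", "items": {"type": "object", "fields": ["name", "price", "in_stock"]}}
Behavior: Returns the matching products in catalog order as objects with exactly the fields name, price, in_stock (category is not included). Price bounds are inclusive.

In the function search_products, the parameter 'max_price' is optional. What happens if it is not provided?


The search_products spec declares:
  - max_price (number, optional): Maximum price, inclusive [default: 9999]
It defaults to 9999


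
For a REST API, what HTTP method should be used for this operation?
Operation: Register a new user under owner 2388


GET = read, POST = create, PUT = update/replace, DELETE = remove
This operation is a create.
POST


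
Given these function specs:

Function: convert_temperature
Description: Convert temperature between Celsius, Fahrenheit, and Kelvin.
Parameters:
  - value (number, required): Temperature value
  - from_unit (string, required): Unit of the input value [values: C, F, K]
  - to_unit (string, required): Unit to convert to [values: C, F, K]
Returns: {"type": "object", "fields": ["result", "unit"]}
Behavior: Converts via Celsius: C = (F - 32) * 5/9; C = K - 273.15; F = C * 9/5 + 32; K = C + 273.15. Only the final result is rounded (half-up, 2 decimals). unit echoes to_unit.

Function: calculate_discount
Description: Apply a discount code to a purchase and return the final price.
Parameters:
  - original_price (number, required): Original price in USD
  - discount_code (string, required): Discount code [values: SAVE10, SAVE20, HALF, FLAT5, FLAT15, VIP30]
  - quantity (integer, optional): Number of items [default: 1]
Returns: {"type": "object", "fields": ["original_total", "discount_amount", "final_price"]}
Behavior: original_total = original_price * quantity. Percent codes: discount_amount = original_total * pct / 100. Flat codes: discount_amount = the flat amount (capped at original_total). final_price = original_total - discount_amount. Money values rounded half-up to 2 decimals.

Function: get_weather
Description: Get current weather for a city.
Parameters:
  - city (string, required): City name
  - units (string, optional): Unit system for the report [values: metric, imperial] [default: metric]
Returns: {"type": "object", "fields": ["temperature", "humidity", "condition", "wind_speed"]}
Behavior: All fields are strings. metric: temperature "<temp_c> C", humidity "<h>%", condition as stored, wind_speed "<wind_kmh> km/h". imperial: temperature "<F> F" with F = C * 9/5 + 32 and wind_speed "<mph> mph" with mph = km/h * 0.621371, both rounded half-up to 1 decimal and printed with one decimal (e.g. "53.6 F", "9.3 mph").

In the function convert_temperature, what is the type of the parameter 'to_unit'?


The convert_temperature spec declares:
  - to_unit (string, required): Unit to convert to [values: C, F, K]
Type:
string


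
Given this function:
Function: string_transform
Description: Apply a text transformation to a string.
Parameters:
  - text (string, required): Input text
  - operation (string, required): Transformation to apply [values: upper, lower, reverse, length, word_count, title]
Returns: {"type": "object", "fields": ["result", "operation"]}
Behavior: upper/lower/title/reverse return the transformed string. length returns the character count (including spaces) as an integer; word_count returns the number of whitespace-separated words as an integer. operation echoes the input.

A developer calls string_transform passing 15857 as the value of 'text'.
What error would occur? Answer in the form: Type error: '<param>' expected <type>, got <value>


Spec: 'text' is declared as string; 15857 is an integer.
Type error: 'text' expected string, got 15857


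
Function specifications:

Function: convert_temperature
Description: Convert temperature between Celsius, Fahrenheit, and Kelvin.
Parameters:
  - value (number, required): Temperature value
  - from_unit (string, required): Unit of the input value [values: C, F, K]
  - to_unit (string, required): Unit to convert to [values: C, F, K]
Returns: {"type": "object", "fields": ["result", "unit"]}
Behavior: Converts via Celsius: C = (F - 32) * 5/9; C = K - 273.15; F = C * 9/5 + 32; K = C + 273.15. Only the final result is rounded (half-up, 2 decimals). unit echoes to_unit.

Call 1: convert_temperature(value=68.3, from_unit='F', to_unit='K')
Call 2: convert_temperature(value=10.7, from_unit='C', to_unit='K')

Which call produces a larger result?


Call 1:
  To C: (68.3 - 32) * 5/9 = 20.166667
  To K: 20.166667 + 273.15 = 293.316667
  Round to 2 decimals: 293.32
  -> 293.32 K
Call 2:
  Input already in C: 10.7
  To K: 10.7 + 273.15 = 283.85
  Round to 2 decimals: 283.85
  -> 283.85 K
Call 1 (293.32 K)


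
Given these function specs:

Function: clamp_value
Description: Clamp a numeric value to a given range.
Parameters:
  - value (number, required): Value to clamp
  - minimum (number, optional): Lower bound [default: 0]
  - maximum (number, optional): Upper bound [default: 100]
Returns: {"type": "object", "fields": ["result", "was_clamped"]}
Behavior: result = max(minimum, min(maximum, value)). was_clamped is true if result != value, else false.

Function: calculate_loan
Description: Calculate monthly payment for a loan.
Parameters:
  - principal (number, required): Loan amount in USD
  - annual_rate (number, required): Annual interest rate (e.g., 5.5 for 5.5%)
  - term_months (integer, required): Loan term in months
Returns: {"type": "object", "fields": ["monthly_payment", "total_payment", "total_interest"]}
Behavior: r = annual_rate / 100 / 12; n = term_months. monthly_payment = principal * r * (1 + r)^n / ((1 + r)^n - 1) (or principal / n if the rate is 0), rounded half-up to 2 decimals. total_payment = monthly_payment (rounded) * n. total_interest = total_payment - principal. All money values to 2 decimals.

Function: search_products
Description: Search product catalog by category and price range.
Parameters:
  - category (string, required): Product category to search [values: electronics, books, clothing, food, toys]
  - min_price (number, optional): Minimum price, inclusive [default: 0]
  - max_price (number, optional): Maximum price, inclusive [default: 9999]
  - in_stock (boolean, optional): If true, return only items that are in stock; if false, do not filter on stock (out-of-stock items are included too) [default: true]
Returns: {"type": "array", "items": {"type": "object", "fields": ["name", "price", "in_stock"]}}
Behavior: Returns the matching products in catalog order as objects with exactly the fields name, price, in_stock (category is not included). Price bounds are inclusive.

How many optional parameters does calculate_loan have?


Parameters of calculate_loan: principal (required), annual_rate (required), term_months (required)
Optional count:
0


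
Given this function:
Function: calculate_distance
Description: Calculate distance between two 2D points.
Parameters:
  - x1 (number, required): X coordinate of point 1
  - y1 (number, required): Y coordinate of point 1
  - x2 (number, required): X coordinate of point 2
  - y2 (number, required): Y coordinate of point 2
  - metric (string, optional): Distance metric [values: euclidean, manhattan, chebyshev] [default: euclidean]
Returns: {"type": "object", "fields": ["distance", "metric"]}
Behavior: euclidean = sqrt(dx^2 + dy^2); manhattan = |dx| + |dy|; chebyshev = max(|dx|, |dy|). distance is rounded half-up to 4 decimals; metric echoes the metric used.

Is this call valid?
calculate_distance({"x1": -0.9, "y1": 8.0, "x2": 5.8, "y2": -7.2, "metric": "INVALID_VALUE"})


Checking parameter values...
Parameter 'metric' has value 'INVALID_VALUE' not in allowed: euclidean, manhattan, chebyshev
Invalid - 'metric' must be one of euclidean, manhattan, chebyshev


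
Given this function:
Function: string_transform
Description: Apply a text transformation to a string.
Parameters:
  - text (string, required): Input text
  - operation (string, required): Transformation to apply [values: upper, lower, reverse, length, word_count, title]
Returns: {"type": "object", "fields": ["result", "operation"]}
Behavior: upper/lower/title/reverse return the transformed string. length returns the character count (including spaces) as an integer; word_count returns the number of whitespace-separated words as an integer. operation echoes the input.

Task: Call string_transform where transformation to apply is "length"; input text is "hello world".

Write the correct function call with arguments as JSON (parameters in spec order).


Mapping each described value to its parameter name:
  'Transformation to apply' -> operation = "length"
  'Input text' -> text = "hello world"
string_transform({"text": "hello world", "operation": "length"})


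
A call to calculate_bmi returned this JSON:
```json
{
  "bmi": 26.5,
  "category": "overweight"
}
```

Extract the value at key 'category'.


overweight


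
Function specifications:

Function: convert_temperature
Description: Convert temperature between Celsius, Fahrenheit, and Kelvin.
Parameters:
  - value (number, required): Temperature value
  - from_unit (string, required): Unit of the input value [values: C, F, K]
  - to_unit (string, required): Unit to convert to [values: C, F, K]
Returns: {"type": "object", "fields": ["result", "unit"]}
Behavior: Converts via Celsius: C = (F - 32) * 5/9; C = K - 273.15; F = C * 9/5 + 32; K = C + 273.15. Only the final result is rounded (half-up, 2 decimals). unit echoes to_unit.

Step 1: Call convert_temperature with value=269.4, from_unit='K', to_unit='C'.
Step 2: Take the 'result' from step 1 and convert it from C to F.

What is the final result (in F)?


Step 1: convert_temperature(value=269.4, from_unit=K, to_unit=C)
  To C: 269.4 - 273.15 = -3.75
  Target is C: -3.75
  Round to 2 decimals: -3.75
  -> result = -3.75 C
Step 2: convert_temperature(value=-3.75, from_unit=C, to_unit=F)
  Input already in C: -3.75
  To F: -3.75 * 9/5 + 32 = 25.25
  Round to 2 decimals: 25.25
  -> result = 25.25 F
25.25 F


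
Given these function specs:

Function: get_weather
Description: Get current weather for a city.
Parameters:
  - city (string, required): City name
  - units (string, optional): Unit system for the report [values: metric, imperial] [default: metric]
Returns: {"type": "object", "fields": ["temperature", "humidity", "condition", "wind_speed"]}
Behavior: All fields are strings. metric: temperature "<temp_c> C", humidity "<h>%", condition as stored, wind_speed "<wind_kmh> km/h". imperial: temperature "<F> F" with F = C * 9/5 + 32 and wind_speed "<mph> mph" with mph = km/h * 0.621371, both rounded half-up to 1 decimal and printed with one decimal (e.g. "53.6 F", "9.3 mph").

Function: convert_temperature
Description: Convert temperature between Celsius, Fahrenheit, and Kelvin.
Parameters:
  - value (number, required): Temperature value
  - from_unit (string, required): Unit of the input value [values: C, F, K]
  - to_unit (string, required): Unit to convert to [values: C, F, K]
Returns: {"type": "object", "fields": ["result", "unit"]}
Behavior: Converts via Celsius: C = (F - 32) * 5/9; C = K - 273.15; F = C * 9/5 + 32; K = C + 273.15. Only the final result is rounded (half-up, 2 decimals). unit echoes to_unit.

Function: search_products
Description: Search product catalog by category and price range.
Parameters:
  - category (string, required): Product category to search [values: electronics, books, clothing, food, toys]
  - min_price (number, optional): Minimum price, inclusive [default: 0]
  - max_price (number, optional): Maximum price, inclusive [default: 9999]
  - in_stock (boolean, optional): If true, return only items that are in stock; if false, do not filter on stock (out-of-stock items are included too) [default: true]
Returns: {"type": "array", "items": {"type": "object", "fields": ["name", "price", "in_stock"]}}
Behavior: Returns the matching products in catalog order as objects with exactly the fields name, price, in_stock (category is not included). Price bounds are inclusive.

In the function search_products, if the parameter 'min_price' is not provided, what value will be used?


The search_products spec declares:
  - min_price (number, optional): Minimum price, inclusive [default: 0]
Default:
0


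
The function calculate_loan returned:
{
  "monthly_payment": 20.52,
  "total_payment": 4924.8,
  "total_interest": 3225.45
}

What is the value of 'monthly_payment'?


20.52


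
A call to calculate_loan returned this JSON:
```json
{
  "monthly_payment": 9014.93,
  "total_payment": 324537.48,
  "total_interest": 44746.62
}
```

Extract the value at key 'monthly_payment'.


9014.93


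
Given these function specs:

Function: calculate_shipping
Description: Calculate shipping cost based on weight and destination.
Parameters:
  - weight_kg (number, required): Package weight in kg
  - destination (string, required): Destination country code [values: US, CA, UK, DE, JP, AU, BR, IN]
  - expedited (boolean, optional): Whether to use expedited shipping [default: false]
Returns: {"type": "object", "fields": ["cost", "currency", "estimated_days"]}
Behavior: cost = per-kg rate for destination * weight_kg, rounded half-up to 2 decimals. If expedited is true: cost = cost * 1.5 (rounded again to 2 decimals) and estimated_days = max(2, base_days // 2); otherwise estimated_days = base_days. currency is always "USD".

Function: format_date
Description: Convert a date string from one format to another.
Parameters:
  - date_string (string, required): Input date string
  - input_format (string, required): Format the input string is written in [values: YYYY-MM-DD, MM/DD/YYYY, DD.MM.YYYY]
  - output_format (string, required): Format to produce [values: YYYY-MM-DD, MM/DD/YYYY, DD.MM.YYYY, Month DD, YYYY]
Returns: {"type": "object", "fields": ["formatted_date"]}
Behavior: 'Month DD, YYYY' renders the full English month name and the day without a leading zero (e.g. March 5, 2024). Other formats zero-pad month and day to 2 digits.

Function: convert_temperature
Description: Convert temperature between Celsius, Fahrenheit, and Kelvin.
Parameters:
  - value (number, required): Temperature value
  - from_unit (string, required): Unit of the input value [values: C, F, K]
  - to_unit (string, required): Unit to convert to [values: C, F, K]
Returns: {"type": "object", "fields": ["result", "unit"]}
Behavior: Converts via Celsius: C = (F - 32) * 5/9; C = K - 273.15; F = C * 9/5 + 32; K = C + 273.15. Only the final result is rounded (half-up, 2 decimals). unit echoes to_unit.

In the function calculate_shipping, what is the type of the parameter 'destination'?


The calculate_shipping spec declares:
  - destination (string, required): Destination country code [values: US, CA, UK, DE, JP, AU, BR, IN]
Type:
string


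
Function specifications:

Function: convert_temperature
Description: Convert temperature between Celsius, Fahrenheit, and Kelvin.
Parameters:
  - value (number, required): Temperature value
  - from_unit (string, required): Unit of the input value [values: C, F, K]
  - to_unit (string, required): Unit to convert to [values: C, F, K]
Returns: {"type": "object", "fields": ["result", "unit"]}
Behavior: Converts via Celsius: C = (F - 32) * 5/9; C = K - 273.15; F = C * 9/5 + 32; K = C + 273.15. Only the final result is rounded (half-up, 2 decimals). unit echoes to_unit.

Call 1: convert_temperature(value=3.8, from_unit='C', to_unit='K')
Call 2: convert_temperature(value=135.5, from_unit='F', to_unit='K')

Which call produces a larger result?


Call 1:
  Input already in C: 3.8
  To K: 3.8 + 273.15 = 276.95
  Round to 2 decimals: 276.95
  -> 276.95 K
Call 2:
  To C: (135.5 - 32) * 5/9 = 57.5
  To K: 57.5 + 273.15 = 330.65
  Round to 2 decimals: 330.65
  -> 330.65 K
Call 2 (330.65 K)


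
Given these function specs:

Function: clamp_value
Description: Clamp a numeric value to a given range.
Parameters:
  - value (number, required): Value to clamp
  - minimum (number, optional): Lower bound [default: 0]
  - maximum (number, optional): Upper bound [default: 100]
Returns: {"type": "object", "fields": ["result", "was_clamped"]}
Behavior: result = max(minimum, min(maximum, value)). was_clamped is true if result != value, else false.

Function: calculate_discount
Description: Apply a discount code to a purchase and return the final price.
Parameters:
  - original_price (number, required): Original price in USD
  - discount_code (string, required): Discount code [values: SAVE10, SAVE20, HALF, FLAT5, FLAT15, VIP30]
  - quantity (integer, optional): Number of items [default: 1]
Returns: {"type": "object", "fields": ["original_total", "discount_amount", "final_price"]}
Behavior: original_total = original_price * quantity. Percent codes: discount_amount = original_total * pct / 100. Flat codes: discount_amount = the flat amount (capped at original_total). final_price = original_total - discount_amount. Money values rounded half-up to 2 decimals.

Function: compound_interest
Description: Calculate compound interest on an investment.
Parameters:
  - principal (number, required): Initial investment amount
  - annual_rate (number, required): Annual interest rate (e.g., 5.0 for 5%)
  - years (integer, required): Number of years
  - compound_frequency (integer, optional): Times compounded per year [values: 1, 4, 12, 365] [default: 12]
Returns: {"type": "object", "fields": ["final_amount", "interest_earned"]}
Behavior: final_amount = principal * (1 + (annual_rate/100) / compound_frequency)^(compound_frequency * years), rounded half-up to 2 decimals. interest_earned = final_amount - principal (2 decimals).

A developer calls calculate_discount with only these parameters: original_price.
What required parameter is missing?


Required parameters: original_price, discount_code
Provided: original_price
Missing: discount_code
discount_code


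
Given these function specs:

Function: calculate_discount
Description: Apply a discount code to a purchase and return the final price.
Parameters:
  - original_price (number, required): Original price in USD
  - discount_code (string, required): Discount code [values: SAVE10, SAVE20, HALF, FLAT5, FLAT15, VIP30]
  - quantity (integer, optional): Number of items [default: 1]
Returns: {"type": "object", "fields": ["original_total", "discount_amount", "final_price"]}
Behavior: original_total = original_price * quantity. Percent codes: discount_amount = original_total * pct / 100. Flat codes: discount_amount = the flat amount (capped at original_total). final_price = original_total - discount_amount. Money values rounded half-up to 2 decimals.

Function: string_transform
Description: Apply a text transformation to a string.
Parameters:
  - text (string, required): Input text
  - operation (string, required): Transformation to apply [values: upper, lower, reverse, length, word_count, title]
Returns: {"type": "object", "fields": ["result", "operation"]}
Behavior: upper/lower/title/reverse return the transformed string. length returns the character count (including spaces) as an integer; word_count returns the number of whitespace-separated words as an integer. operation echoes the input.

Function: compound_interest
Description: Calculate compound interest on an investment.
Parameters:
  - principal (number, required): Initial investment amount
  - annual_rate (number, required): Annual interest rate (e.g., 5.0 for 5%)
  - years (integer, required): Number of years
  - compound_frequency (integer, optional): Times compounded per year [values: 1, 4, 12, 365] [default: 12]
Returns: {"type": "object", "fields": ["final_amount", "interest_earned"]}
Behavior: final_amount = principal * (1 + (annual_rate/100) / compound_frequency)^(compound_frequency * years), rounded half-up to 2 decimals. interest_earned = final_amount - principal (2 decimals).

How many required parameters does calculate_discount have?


Parameters of calculate_discount: original_price (required), discount_code (required), quantity (optional)
Required count:
2


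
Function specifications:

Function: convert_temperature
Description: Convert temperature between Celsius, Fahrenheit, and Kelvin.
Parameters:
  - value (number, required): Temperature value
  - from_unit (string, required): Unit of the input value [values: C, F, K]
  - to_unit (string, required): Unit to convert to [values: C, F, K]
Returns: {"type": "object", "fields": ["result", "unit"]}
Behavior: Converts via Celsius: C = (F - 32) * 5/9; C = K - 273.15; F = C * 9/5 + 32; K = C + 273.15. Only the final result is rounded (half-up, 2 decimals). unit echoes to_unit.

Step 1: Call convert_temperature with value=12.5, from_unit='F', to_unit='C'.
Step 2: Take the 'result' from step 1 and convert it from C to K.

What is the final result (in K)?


Step 1: convert_temperature(value=12.5, from_unit=F, to_unit=C)
  To C: (12.5 - 32) * 5/9 = -10.833333
  Target is C: -10.833333
  Round to 2 decimals: -10.83
  -> result = -10.83 C
Step 2: convert_temperature(value=-10.83, from_unit=C, to_unit=K)
  Input already in C: -10.83
  To K: -10.83 + 273.15 = 262.32
  Round to 2 decimals: 262.32
  -> result = 262.32 K
262.32 K


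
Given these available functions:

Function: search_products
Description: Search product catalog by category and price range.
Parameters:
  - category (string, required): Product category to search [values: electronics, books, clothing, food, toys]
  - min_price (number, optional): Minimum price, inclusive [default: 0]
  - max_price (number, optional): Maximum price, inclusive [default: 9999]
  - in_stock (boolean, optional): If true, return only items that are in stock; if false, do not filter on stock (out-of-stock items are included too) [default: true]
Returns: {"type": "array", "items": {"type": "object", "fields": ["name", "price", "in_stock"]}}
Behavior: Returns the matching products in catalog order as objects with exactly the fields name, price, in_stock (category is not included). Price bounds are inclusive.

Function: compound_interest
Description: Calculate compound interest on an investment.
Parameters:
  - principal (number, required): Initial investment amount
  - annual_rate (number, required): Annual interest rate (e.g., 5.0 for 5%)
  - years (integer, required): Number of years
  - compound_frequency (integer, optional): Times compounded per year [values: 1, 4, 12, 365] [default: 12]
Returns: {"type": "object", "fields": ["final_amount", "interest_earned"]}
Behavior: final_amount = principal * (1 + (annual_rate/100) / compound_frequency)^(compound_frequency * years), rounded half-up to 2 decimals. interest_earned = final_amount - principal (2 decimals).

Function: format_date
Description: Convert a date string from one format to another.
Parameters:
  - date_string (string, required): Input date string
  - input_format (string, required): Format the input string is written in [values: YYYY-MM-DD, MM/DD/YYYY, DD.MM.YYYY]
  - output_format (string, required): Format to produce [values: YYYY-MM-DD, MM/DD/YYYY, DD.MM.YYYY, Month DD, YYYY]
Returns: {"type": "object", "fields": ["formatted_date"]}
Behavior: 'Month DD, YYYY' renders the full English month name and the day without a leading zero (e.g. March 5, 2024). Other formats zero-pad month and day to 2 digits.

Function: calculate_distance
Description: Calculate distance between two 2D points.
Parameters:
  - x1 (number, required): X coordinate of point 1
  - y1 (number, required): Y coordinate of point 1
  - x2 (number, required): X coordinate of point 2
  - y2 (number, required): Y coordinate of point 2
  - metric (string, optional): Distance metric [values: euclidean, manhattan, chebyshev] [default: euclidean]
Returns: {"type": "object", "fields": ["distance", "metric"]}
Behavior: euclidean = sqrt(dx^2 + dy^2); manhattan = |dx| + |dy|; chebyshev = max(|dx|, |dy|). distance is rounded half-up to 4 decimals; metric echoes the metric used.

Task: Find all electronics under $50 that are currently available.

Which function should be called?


The task needs a function whose description is: Search product catalog by category and price range.
search_products


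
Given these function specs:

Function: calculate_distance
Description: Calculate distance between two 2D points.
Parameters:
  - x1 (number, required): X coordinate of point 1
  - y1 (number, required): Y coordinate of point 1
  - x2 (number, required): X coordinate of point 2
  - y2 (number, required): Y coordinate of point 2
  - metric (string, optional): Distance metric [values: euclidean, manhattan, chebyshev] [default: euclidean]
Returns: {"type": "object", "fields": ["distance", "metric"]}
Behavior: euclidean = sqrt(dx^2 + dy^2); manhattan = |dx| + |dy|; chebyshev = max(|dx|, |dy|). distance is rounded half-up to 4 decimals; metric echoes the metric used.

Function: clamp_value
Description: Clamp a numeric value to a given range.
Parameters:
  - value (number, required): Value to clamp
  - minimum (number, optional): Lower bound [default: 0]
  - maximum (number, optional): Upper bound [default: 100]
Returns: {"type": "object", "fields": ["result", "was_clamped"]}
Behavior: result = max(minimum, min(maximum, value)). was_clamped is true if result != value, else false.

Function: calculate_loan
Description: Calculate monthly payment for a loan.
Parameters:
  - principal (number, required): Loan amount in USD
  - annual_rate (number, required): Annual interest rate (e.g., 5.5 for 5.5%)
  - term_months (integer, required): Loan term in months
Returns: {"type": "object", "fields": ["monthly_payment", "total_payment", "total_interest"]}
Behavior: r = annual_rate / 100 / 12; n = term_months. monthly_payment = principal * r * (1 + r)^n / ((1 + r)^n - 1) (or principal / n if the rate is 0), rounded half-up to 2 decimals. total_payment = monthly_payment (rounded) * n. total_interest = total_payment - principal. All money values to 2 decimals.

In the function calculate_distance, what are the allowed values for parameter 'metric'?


The calculate_distance spec declares:
  - metric (string, optional): Distance metric [values: euclidean, manhattan, chebyshev] [default: euclidean]
Allowed values:
euclidean, manhattan, chebyshev


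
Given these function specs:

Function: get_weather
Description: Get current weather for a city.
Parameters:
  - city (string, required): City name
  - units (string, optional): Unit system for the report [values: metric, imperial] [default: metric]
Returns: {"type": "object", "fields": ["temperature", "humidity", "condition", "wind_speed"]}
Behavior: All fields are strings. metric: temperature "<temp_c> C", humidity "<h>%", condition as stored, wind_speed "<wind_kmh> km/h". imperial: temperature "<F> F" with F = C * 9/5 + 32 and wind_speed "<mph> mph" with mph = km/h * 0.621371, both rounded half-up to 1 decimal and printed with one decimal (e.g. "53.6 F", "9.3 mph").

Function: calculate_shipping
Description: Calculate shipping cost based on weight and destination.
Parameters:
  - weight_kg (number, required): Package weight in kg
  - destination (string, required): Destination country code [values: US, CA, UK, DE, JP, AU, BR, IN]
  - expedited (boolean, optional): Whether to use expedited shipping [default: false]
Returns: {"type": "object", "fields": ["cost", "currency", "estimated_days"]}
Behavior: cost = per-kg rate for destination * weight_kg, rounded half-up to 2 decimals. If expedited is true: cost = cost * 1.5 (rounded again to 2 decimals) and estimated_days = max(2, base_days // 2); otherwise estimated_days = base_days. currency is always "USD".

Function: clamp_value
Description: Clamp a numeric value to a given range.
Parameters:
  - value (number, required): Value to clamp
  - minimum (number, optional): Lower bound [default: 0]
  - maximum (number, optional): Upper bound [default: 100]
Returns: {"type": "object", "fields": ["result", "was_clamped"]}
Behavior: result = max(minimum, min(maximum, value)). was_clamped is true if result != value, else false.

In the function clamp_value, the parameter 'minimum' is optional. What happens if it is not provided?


The clamp_value spec declares:
  - minimum (number, optional): Lower bound [default: 0]
It defaults to 0


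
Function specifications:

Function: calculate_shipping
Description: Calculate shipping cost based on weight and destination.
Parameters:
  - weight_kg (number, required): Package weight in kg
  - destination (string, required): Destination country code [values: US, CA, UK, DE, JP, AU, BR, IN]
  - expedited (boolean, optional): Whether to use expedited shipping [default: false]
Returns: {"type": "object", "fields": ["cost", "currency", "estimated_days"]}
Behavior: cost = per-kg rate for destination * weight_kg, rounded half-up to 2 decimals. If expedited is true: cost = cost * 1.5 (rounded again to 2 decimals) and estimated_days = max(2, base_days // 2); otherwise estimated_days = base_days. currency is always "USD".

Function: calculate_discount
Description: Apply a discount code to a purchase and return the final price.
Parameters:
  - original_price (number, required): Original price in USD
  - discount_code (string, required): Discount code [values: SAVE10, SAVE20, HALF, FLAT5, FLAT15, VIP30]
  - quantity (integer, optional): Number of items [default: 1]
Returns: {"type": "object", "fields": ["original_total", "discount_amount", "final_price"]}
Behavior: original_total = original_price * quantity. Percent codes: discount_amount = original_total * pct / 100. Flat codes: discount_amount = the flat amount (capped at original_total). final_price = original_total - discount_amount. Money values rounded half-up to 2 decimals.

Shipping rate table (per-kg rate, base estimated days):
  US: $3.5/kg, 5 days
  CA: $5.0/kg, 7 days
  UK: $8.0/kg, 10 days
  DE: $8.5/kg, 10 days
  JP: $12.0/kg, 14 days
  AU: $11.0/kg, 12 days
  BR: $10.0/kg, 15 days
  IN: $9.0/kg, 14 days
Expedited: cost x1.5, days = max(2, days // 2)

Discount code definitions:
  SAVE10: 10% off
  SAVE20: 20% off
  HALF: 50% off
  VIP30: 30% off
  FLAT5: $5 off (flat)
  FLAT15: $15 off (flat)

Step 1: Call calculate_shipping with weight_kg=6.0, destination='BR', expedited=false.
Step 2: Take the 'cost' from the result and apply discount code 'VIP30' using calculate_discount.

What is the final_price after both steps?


Step 1: calculate_shipping(weight_kg=6.0, destination=BR, expedited=false)
  Rate for BR: $10.0/kg, base 15 days
  cost = 10.0 * 6.0 = 60 -> 60.00
  expedited not set/false: estimated_days = 15
  -> cost = 60.00 USD
Step 2: calculate_discount(original_price=60.0, discount_code=VIP30, quantity=1)
  original_total = 60.0 * 1 = 60.00
  VIP30 = 30% off: discount_amount = 60.00 * 30/100 = 18 -> 18.00
  final_price = 60.00 - 18.00 = 42.00
  -> final_price = 42.00
$42.00


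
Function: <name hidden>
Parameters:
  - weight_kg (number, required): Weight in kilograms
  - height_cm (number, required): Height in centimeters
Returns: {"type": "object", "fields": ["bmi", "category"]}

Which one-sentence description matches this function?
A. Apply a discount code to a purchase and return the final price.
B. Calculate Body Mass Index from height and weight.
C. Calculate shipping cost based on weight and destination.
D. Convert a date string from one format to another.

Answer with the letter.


Parameters weight_kg, height_cm and return ["bmi", "category"] fit: Calculate Body Mass Index from height and weight.
B


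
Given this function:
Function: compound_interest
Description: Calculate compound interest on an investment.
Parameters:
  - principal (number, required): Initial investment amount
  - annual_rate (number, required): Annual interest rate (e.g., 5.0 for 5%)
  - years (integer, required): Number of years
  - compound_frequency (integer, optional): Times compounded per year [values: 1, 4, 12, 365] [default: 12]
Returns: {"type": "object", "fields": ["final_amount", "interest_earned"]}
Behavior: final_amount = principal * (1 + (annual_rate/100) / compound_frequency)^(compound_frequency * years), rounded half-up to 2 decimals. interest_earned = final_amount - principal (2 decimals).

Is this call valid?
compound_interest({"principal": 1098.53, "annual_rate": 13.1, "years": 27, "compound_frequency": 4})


Checking all required parameters present and types match... All valid.
Valid


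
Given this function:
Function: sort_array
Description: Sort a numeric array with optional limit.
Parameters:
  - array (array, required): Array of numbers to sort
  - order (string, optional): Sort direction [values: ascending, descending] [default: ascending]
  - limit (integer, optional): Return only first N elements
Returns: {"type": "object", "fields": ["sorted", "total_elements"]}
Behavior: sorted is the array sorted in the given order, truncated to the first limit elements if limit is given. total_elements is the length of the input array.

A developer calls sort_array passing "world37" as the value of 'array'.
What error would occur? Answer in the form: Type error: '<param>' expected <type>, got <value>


Spec: 'array' is declared as array; "world37" is a string.
Type error: 'array' expected array, got "world37"


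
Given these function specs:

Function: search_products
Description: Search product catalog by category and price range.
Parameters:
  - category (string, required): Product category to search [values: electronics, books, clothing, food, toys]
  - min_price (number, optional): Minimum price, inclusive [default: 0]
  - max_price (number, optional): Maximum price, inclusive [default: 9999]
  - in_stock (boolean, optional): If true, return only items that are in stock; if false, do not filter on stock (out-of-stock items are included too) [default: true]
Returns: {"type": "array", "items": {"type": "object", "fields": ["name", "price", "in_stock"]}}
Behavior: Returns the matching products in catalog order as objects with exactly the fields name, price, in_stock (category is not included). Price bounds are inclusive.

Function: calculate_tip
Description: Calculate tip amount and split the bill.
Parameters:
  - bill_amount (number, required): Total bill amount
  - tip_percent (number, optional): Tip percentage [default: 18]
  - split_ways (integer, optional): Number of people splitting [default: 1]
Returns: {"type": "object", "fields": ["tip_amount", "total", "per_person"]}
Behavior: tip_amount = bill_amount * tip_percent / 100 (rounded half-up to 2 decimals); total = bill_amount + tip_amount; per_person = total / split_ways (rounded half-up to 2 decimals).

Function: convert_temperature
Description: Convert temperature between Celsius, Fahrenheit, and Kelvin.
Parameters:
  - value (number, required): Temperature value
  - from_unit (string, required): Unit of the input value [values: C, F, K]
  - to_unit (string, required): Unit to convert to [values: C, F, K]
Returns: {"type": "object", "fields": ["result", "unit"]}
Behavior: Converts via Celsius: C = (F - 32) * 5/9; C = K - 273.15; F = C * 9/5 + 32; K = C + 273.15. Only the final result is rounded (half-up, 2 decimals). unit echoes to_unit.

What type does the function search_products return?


The search_products spec declares Returns: {"type": "array", "items": {"type": "object", "fields": ["name", "price", "in_stock"]}}
Type:
array
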